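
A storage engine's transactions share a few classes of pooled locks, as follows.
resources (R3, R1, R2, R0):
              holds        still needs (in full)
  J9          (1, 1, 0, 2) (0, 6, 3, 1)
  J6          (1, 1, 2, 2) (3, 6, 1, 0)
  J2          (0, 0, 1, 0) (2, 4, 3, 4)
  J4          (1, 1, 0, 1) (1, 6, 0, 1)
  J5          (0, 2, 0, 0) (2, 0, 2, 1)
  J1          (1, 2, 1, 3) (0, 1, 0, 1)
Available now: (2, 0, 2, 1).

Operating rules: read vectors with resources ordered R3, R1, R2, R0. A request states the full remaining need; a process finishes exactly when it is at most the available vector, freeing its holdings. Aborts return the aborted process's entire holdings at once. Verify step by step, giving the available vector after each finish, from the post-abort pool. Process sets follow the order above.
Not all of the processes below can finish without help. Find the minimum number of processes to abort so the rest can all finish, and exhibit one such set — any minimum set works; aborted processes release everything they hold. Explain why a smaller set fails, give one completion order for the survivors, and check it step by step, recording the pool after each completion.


The answer: abort J9 and J6.
Key observation: J4 was stuck for good until J9 and J6 gave back (2, 2, 2, 4); in the order shown it finishes at step 4.
Minimality, checking each single-abort alternative: J9 alone leaves J6 blocked (short on R1); J6 alone leaves J9 blocked (short on R1); J2 alone leaves J9 blocked (short on R1); J4 alone leaves J9 blocked (short on R1); J5 alone leaves J9 blocked (short on R1); J1 alone leaves J9 blocked (short on R1).
Survivors finish in the order: J1, J5, J2, J4. Verifying each step (pool after the aborts first):
  pool = (4, 2, 4, 5)
  run J1 (needs (0, 1, 0, 1), free (4, 2, 4, 5)); after release of (1, 2, 1, 3) the pool is (5, 4, 5, 8)
  run J5 (needs (2, 0, 2, 1), free (5, 4, 5, 8)); after release of (0, 2, 0, 0) the pool is (5, 6, 5, 8)
  run J2 (needs (2, 4, 3, 4), free (5, 6, 5, 8)); after release of (0, 0, 1, 0) the pool is (5, 6, 6, 8)
  run J4 (needs (1, 6, 0, 1), free (5, 6, 6, 8)); after release of (1, 1, 0, 1) the pool is (6, 7, 6, 9)


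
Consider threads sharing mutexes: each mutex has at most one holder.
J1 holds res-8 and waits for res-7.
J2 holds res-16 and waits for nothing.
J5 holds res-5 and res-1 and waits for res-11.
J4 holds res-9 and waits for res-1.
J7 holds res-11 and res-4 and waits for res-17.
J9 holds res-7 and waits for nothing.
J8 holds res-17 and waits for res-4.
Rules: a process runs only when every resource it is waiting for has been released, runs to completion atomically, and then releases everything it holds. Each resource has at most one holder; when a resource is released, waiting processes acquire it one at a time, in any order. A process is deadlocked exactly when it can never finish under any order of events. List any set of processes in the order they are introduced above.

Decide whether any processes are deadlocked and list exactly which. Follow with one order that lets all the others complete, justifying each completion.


Deadlocked set: J5, J4, J7 and J8.
Key observation: the cycle J7 -> J8 -> J7 can never break — each member waits on the next; J5 and J4 wait into the deadlock from upstream.
The rest can finish in the order J9, J2, J1.
Check, step by step:
  J9 waits on nothing -> runs at once and releases res-7
  J2 waits on nothing -> runs at once and releases res-16
  J1: everything it awaited (res-7) is free; runs, freeing res-8


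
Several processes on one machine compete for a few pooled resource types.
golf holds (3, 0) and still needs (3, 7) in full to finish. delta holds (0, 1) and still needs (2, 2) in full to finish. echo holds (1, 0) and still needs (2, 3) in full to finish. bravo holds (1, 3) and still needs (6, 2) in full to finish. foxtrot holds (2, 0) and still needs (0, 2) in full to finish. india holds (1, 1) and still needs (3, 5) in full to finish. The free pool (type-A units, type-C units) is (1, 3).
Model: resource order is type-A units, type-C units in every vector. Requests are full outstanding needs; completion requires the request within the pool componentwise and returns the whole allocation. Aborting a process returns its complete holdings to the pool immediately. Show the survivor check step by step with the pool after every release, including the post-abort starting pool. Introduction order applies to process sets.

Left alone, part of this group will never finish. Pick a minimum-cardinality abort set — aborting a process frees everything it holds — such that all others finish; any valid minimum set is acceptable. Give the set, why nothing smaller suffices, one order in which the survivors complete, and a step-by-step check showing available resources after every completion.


Abort bravo.
Key observation: before aborting bravo, india was permanently blocked — no order could ever run it; afterwards it completes at step 2.
No smaller set exists: with zero aborts the deadlock remains.
Survivors finish in the order: echo, india, foxtrot, golf, delta. Step-by-step check (pool after the aborts first):
  pool = (2, 6)
  echo: need (2, 3) fits (2, 6); releases (1, 0), pool now (3, 6)
  india: need (3, 5) fits (3, 6); releases (1, 1), pool now (4, 7)
  foxtrot: need (0, 2) fits (4, 7); releases (2, 0), pool now (6, 7)
  golf: need (3, 7) fits (6, 7); releases (3, 0), pool now (9, 7)
  delta: need (2, 2) fits (9, 7); releases (0, 1), pool now (9, 8)


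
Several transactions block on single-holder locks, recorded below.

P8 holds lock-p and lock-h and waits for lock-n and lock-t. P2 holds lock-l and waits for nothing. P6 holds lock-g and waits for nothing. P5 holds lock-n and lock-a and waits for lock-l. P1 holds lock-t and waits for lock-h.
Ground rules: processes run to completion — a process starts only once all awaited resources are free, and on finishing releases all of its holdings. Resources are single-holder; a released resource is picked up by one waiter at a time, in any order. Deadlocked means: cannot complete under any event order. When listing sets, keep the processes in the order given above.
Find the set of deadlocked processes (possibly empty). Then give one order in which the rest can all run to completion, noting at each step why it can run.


The deadlocked set is P8 and P1.
Key observation: the wait chain closes on itself along P8 -> P1 -> P8; no other process is dragged down with it.
The rest can finish in the order P2, P5, P6.
Walking it through:
  run P2 (it waits on nothing); releases lock-l
  run P5 (all its waits — lock-l — are resolved); releases lock-n and lock-a
  run P6 (it waits on nothing); releases lock-g


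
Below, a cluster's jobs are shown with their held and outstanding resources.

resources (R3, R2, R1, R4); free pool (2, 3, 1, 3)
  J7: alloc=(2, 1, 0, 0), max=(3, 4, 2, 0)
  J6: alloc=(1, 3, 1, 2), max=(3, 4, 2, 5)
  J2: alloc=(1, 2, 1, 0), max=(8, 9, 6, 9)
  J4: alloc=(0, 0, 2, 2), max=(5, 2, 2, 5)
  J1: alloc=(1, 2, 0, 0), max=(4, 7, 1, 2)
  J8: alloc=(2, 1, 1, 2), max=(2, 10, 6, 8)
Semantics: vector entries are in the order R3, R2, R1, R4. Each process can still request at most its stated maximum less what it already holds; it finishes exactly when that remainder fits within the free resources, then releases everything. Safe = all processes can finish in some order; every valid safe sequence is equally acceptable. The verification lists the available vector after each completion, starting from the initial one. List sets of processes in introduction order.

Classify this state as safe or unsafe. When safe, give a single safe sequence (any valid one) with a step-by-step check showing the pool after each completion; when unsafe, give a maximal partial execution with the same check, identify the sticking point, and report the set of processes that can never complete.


The state is UNSAFE.
Key observation: once J6, J7, J1, J4 finish, the pool peaks at (6, 9, 4, 7) — and every remaining process still needs more R1 than that.
The run J6, J7, J1, J4 cannot be extended any further. Step-by-step check:
  pool = (2, 3, 1, 3)
  run J6 (needs (2, 1, 1, 3), free (2, 3, 1, 3)); after release of (1, 3, 1, 2) the pool is (3, 6, 2, 5)
  run J7 (needs (1, 3, 2, 0), free (3, 6, 2, 5)); after release of (2, 1, 0, 0) the pool is (5, 7, 2, 5)
  run J1 (needs (3, 5, 1, 2), free (5, 7, 2, 5)); after release of (1, 2, 0, 0) the pool is (6, 9, 2, 5)
  run J4 (needs (5, 2, 0, 3), free (6, 9, 2, 5)); after release of (0, 0, 2, 2) the pool is (6, 9, 4, 7)
  J2 still needs (7, 7, 5, 9) but only (6, 9, 4, 7) is free — short on R3, R1 and R4
  J8 still needs (0, 9, 5, 6) but only (6, 9, 4, 7) is free — short on R1
Never able to finish: J2 and J8.


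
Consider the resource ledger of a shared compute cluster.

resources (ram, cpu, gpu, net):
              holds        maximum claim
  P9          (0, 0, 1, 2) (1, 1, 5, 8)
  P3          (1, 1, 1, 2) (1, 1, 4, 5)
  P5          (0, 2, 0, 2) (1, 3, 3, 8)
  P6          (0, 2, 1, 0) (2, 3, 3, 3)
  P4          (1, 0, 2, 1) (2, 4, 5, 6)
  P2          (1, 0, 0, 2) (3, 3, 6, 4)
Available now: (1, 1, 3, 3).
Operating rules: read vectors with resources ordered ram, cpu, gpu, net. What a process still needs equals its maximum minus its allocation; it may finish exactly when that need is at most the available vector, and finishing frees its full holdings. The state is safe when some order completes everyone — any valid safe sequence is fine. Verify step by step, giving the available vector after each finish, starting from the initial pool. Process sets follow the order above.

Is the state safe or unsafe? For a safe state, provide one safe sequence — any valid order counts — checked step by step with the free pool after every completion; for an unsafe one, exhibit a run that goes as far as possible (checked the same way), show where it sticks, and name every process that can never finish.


SAFE — a valid safe sequence is P3, P6, P4, P5, P2, P9.
Key observation: the first exact fit in this order is P3 — it needs (0, 0, 3, 3) with (1, 1, 3, 3) free, meeting a requested resource to the last unit.
Step-by-step check:
  pool = (1, 1, 3, 3)
  P3: need (0, 0, 3, 3) fits (1, 1, 3, 3); releases (1, 1, 1, 2), pool now (2, 2, 4, 5)
  P6: need (2, 1, 2, 3) fits (2, 2, 4, 5); releases (0, 2, 1, 0), pool now (2, 4, 5, 5)
  P4: need (1, 4, 3, 5) fits (2, 4, 5, 5); releases (1, 0, 2, 1), pool now (3, 4, 7, 6)
  P5: need (1, 1, 3, 6) fits (3, 4, 7, 6); releases (0, 2, 0, 2), pool now (3, 6, 7, 8)
  P2: need (2, 3, 6, 2) fits (3, 6, 7, 8); releases (1, 0, 0, 2), pool now (4, 6, 7, 10)
  P9: need (1, 1, 4, 6) fits (4, 6, 7, 10); releases (0, 0, 1, 2), pool now (4, 6, 8, 12)


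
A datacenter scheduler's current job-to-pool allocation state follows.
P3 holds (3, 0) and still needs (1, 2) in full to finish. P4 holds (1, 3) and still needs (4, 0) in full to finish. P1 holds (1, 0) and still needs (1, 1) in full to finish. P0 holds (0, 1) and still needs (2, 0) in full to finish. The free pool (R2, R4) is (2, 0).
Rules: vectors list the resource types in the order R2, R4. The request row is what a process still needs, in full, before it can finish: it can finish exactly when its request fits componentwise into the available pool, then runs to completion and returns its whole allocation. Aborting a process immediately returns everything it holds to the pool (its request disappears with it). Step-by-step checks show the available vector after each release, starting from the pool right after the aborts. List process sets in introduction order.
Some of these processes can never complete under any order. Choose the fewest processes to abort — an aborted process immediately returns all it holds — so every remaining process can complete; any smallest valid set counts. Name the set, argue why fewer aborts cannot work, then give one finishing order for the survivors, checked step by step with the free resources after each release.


Abort P4.
Key observation: P3 was stuck for good until P4 gave back (1, 3); in the order shown it finishes at step 3.
Minimality: the empty abort set fails — the state is deadlocked as it stands.
One survivor order: P0, P1, P3. Check, step by step (post-abort pool first):
  pool = (3, 3)
  run P0 (needs (2, 0), free (3, 3)); after release of (0, 1) the pool is (3, 4)
  run P1 (needs (1, 1), free (3, 4)); after release of (1, 0) the pool is (4, 4)
  run P3 (needs (1, 2), free (4, 4)); after release of (3, 0) the pool is (7, 4)


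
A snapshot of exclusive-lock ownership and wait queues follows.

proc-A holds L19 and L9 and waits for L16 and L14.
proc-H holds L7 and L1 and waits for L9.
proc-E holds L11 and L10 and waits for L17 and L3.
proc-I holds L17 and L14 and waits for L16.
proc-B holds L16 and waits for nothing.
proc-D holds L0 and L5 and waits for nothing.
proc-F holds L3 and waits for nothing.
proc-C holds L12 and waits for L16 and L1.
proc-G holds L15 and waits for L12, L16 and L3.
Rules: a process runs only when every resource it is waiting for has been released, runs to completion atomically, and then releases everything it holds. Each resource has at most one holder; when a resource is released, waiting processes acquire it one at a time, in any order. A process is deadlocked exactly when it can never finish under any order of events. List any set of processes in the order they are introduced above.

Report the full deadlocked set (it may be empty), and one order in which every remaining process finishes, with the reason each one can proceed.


No process is deadlocked.
Key observation: no waiting chain loops back on itself — every chain ends at a process that waits on nothing, so everyone eventually runs.
One completion order for the rest: proc-B, proc-I, proc-A, proc-H, proc-F, proc-C, proc-G, proc-E, proc-D.
Walking it through:
  proc-B waits on nothing -> runs at once and releases L16
  proc-I waits on L16 — all released -> runs and releases L17 and L14
  proc-A waits on L16 and L14 — all released -> runs and releases L19 and L9
  proc-H waits on L9 — all released -> runs and releases L7 and L1
  proc-F waits on nothing -> runs at once and releases L3
  proc-C waits on L16 and L1 — all released -> runs and releases L12
  proc-G waits on L12, L16 and L3 — all released -> runs and releases L15
  proc-E waits on L17 and L3 — all released -> runs and releases L11 and L10
  proc-D waits on nothing -> runs at once and releases L0 and L5


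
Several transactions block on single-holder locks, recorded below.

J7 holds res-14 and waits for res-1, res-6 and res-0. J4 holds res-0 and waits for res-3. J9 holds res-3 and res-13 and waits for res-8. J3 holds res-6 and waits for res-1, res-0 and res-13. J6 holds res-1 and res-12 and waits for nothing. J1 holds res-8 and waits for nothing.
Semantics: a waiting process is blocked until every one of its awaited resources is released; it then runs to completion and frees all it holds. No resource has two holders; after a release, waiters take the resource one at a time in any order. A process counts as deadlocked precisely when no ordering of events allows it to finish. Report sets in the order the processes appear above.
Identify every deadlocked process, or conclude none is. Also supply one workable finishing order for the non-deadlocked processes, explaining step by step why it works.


Nothing here is deadlocked.
Key observation: no waiting chain loops back on itself — every chain ends at a process that waits on nothing, so everyone eventually runs.
The rest can finish in the order J1, J9, J4, J6, J3, J7.
Walking it through:
  J1: no waits; runs immediately, freeing res-8
  J9 waits on res-8 — all released -> runs and releases res-3 and res-13
  J4 waits on res-3 — all released -> runs and releases res-0
  J6: no waits; runs immediately, freeing res-1 and res-12
  J3 waits on res-1, res-0 and res-13 — all released -> runs and releases res-6
  J7 waits on res-1, res-6 and res-0 — all released -> runs and releases res-14


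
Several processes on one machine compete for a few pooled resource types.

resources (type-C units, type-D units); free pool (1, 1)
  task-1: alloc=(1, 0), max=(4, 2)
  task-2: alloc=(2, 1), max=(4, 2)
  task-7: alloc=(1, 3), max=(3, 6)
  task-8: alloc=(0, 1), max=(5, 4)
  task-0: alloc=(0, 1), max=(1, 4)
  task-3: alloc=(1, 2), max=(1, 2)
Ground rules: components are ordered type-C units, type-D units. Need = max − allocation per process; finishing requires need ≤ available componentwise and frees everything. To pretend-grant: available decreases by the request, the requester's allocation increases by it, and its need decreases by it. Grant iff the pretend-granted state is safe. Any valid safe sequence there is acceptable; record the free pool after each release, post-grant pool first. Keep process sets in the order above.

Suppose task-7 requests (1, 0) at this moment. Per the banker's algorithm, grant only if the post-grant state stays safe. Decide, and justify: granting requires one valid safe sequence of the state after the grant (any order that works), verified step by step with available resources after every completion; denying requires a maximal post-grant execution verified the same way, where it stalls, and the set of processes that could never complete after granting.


GRANT. The post-grant state is safe; one safe sequence: task-3, task-7, task-2, task-8, task-0, task-1.
Key observation: the transfer keeps a workable pool ((0, 1)); task-3 starts the safe sequence.
Verifying the post-grant state step by step:
  pool = (0, 1)
  run task-3 (needs (0, 0), free (0, 1)); after release of (1, 2) the pool is (1, 3)
  run task-7 (needs (1, 3), free (1, 3)); after release of (2, 3) the pool is (3, 6)
  run task-2 (needs (2, 1), free (3, 6)); after release of (2, 1) the pool is (5, 7)
  run task-8 (needs (5, 3), free (5, 7)); after release of (0, 1) the pool is (5, 8)
  run task-0 (needs (1, 3), free (5, 8)); after release of (0, 1) the pool is (5, 9)
  run task-1 (needs (3, 2), free (5, 9)); after release of (1, 0) the pool is (6, 9)


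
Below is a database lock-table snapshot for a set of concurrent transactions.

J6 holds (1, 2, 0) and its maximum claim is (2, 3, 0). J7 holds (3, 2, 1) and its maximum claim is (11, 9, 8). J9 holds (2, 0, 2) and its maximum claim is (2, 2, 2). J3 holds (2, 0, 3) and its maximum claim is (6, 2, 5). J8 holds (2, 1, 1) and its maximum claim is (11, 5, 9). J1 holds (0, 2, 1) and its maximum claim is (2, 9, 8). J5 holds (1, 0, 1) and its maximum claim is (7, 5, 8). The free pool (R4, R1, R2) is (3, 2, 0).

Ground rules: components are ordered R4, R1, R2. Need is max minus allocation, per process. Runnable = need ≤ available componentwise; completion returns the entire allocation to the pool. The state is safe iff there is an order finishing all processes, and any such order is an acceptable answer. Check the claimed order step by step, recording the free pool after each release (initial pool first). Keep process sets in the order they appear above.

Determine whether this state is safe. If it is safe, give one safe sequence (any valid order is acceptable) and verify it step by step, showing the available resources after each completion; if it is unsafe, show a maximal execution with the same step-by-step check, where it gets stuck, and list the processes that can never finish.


The state is UNSAFE.
Key observation: after J6, J9, J3 complete, (8, 4, 5) is the best the pool ever gets, yet each leftover process wants more R2.
Going as far as possible: J6, J9, J3; after that, nothing fits. Check, step by step:
  pool = (3, 2, 0)
  J6: need (1, 1, 0) fits (3, 2, 0); releases (1, 2, 0), pool now (4, 4, 0)
  J9: need (0, 2, 0) fits (4, 4, 0); releases (2, 0, 2), pool now (6, 4, 2)
  J3: need (4, 2, 2) fits (6, 4, 2); releases (2, 0, 3), pool now (8, 4, 5)
  J7 still needs (8, 7, 7) but only (8, 4, 5) is free — short on R1 and R2
  J8 still needs (9, 4, 8) but only (8, 4, 5) is free — short on R4 and R2
  J1 still needs (2, 7, 7) but only (8, 4, 5) is free — short on R1 and R2
  J5 still needs (6, 5, 7) but only (8, 4, 5) is free — short on R1 and R2
Permanently blocked: J7, J8, J1 and J5.


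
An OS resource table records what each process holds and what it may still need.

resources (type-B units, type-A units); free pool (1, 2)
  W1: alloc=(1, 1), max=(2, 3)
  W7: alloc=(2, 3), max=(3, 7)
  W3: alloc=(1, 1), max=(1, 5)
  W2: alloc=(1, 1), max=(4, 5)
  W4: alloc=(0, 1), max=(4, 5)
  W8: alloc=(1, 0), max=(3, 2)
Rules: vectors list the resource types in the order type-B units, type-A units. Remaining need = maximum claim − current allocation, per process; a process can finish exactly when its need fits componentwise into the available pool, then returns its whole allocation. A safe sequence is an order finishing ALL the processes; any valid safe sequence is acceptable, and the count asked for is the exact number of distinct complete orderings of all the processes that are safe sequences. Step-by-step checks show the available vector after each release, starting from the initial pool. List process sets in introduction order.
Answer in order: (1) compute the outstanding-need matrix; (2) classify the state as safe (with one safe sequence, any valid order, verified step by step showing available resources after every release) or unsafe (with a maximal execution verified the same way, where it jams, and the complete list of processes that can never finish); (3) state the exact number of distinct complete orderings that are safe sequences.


(1) Outstanding need per process (order type-B units, type-A units):
  W1: (1, 2)
  W7: (1, 4)
  W3: (0, 4)
  W2: (3, 4)
  W4: (4, 4)
  W8: (2, 2)
(2) The state is UNSAFE.
Key observation: once W1, W8 finish, the pool peaks at (3, 3) — and every remaining process still needs more type-A units than that.
The run W1, W8 cannot be extended any further. Verifying each step:
  pool = (1, 2)
  run W1 (needs (1, 2), free (1, 2)); after release of (1, 1) the pool is (2, 3)
  run W8 (needs (2, 2), free (2, 3)); after release of (1, 0) the pool is (3, 3)
  blocked: W7 wants (1, 4), pool (3, 3) — not enough type-A units
  blocked: W3 wants (0, 4), pool (3, 3) — not enough type-A units
  blocked: W2 wants (3, 4), pool (3, 3) — not enough type-A units
  blocked: W4 wants (4, 4), pool (3, 3) — not enough type-B units and type-A units
Processes that can never finish: W7, W3, W2 and W4.
(3) Exactly 0 of the possible complete orderings are safe sequences.


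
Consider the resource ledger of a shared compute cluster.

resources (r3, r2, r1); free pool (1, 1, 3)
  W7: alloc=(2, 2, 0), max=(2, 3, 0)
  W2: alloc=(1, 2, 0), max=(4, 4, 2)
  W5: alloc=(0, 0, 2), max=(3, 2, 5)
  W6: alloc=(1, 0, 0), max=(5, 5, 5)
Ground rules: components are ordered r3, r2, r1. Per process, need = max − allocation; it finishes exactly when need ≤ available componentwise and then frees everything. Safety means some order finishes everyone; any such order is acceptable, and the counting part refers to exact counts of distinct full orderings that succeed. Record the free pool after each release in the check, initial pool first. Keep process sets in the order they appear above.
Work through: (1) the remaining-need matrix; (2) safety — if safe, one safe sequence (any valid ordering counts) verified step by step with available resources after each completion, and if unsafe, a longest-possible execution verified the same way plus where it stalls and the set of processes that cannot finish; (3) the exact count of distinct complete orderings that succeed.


(1) Need matrix, components ordered r3, r2, r1:
  W7: (0, 1, 0)
  W2: (3, 2, 2)
  W5: (3, 2, 3)
  W6: (4, 5, 5)
(2) SAFE, for example via the order W7, W5, W2, W6.
Key observation: reading the order forward, W7 is the first process whose need (0, 1, 0) meets the free pool (1, 1, 3) exactly on a resource it requests.
Check, step by step:
  pool = (1, 1, 3)
  W7: need (0, 1, 0) fits (1, 1, 3); releases (2, 2, 0), pool now (3, 3, 3)
  W5: need (3, 2, 3) fits (3, 3, 3); releases (0, 0, 2), pool now (3, 3, 5)
  W2: need (3, 2, 2) fits (3, 3, 5); releases (1, 2, 0), pool now (4, 5, 5)
  W6: need (4, 5, 5) fits (4, 5, 5); releases (1, 0, 0), pool now (5, 5, 5)
(3) The exact count: 2 of the possible complete orderings are safe sequences.


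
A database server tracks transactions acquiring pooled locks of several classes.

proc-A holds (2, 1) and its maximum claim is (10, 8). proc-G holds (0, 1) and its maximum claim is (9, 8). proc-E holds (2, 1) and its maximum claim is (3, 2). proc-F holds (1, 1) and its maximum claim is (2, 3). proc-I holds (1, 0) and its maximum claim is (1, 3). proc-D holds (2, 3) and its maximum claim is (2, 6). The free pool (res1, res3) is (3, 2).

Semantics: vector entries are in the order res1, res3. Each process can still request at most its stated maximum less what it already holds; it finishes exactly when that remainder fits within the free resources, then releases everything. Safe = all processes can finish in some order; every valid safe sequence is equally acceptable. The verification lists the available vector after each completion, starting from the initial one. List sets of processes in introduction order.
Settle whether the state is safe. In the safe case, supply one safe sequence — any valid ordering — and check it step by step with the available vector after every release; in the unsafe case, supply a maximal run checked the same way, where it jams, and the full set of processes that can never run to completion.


The state is SAFE; one workable sequence: proc-F, proc-D, proc-E, proc-A, proc-I, proc-G.
Key observation: proc-F is the earliest step where a requested resource binds exactly: need (1, 2), pool (3, 2) at its turn.
Check, step by step:
  pool = (3, 2)
  proc-F needs (1, 2) <= (3, 2) -> finishes; pool += (1, 1) = (4, 3)
  proc-D needs (0, 3) <= (4, 3) -> finishes; pool += (2, 3) = (6, 6)
  proc-E needs (1, 1) <= (6, 6) -> finishes; pool += (2, 1) = (8, 7)
  proc-A needs (8, 7) <= (8, 7) -> finishes; pool += (2, 1) = (10, 8)
  proc-I needs (0, 3) <= (10, 8) -> finishes; pool += (1, 0) = (11, 8)
  proc-G needs (9, 7) <= (11, 8) -> finishes; pool += (0, 1) = (11, 9)


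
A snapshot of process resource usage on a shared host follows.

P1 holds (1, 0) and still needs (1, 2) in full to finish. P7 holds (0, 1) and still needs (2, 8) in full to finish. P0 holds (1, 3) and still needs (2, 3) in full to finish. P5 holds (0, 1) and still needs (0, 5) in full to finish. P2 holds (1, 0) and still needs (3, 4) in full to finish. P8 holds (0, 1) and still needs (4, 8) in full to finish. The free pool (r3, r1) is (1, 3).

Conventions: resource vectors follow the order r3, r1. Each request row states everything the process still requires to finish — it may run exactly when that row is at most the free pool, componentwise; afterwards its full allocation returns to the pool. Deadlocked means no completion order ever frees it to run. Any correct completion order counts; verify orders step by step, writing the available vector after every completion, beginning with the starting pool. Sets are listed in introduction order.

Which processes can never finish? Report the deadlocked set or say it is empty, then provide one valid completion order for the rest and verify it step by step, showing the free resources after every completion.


The deadlocked set is P7 and P8.
Key observation: the pool after P1, P0, P5, P2 is (4, 7); every surviving request exceeds it in r1, so progress ends there.
One completion order for the rest: P1, P0, P5, P2. Step-by-step check:
  pool = (1, 3)
  run P1 (needs (1, 2), free (1, 3)); after release of (1, 0) the pool is (2, 3)
  run P0 (needs (2, 3), free (2, 3)); after release of (1, 3) the pool is (3, 6)
  run P5 (needs (0, 5), free (3, 6)); after release of (0, 1) the pool is (3, 7)
  run P2 (needs (3, 4), free (3, 7)); after release of (1, 0) the pool is (4, 7)
None of the blocked processes ever fits:
  P7 still needs (2, 8) but only (4, 7) is free — short on r1
  P8 still needs (4, 8) but only (4, 7) is free — short on r1


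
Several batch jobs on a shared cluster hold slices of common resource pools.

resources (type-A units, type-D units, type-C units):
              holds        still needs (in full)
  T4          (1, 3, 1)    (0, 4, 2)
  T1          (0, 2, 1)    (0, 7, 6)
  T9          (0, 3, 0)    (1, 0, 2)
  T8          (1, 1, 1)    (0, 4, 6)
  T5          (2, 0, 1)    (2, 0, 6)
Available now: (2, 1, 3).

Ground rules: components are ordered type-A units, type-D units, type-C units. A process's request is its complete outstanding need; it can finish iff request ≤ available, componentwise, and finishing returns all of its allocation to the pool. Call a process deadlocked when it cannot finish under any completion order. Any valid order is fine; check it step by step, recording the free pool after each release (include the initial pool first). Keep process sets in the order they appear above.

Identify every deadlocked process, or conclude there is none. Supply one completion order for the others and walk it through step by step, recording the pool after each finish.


Deadlocked: T1, T8 and T5.
Key observation: type-C units is the bottleneck — with T9, T4 done the pool holds (3, 7, 4), short of every remaining need.
The rest can finish in the order T9, T4. Check, step by step:
  pool = (2, 1, 3)
  T9: need (1, 0, 2) fits (2, 1, 3); releases (0, 3, 0), pool now (2, 4, 3)
  T4: need (0, 4, 2) fits (2, 4, 3); releases (1, 3, 1), pool now (3, 7, 4)
The stuck group stays short no matter what:
  T1 still needs (0, 7, 6) but only (3, 7, 4) is free — short on type-C units
  T8 still needs (0, 4, 6) but only (3, 7, 4) is free — short on type-C units
  T5 still needs (2, 0, 6) but only (3, 7, 4) is free — short on type-C units


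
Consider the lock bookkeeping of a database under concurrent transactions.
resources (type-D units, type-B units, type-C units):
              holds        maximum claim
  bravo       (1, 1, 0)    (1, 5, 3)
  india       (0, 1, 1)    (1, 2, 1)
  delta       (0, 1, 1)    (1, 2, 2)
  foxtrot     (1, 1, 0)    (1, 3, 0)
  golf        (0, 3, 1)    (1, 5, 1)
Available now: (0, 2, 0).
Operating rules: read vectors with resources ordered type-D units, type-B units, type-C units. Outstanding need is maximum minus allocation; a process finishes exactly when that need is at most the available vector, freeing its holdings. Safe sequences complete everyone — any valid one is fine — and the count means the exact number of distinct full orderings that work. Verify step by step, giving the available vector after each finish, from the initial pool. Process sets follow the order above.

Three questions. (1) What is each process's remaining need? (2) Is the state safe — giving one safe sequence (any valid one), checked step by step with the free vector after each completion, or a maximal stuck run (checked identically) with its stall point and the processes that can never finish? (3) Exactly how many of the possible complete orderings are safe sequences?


(1) Remaining need (order type-D units, type-B units, type-C units):
  bravo: (0, 4, 3)
  india: (1, 1, 0)
  delta: (1, 1, 1)
  foxtrot: (0, 2, 0)
  golf: (1, 2, 0)
(2) SAFE, for example via the order foxtrot, india, delta, golf, bravo.
Key observation: the first exact fit in this order is foxtrot — it needs (0, 2, 0) with (0, 2, 0) free, meeting a requested resource to the last unit.
Step-by-step check:
  pool = (0, 2, 0)
  foxtrot: need (0, 2, 0) fits (0, 2, 0); releases (1, 1, 0), pool now (1, 3, 0)
  india: need (1, 1, 0) fits (1, 3, 0); releases (0, 1, 1), pool now (1, 4, 1)
  delta: need (1, 1, 1) fits (1, 4, 1); releases (0, 1, 1), pool now (1, 5, 2)
  golf: need (1, 2, 0) fits (1, 5, 2); releases (0, 3, 1), pool now (1, 8, 3)
  bravo: need (0, 4, 3) fits (1, 8, 3); releases (1, 1, 0), pool now (2, 9, 3)
(3) The exact count: 4 of the possible complete orderings are safe sequences.


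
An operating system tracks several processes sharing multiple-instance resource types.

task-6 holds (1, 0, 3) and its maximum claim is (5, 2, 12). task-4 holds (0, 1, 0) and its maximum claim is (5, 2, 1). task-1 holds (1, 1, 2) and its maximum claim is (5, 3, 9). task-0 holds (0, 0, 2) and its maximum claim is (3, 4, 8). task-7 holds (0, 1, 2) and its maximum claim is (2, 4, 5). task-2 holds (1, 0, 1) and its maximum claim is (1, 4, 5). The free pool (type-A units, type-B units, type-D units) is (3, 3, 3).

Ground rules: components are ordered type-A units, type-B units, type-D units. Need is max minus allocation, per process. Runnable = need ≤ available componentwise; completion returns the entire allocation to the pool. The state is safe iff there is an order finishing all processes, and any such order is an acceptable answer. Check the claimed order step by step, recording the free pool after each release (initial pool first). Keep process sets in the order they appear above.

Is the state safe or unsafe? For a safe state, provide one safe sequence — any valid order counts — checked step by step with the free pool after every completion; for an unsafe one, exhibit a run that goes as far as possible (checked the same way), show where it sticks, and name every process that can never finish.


SAFE. One safe sequence: task-7, task-2, task-0, task-1, task-4, task-6.
Key observation: task-7 is the earliest step where a requested resource binds exactly: need (2, 3, 3), pool (3, 3, 3) at its turn.
Walking it through:
  pool = (3, 3, 3)
  run task-7 (needs (2, 3, 3), free (3, 3, 3)); after release of (0, 1, 2) the pool is (3, 4, 5)
  run task-2 (needs (0, 4, 4), free (3, 4, 5)); after release of (1, 0, 1) the pool is (4, 4, 6)
  run task-0 (needs (3, 4, 6), free (4, 4, 6)); after release of (0, 0, 2) the pool is (4, 4, 8)
  run task-1 (needs (4, 2, 7), free (4, 4, 8)); after release of (1, 1, 2) the pool is (5, 5, 10)
  run task-4 (needs (5, 1, 1), free (5, 5, 10)); after release of (0, 1, 0) the pool is (5, 6, 10)
  run task-6 (needs (4, 2, 9), free (5, 6, 10)); after release of (1, 0, 3) the pool is (6, 6, 13)


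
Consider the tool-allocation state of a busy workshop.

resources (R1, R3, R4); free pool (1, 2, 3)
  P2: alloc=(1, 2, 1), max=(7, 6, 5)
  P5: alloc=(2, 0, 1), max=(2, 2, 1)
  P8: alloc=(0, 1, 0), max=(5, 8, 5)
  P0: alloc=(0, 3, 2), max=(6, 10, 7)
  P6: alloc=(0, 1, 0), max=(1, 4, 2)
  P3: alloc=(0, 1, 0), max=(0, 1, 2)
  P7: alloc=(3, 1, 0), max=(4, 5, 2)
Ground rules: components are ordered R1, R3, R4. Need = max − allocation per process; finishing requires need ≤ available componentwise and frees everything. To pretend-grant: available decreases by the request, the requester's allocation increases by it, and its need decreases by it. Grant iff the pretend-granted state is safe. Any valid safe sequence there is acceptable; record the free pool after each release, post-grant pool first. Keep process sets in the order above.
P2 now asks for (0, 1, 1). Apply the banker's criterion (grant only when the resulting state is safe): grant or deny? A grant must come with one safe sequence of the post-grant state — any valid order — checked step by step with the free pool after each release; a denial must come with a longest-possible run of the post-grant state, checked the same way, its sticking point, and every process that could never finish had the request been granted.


DENY. Granting would leave the state unsafe.
Key observation: no order helps: past P3, P5, the free pool tops out at (3, 2, 3), below what each blocked process needs in R3.
After a pretend grant, a maximal execution: P3, P5 — then nothing else fits. Walking it through:
  pool = (1, 1, 2)
  P3: need (0, 0, 2) fits (1, 1, 2); releases (0, 1, 0), pool now (1, 2, 2)
  P5: need (0, 2, 0) fits (1, 2, 2); releases (2, 0, 1), pool now (3, 2, 3)
  P2 still needs (6, 3, 3) but only (3, 2, 3) is free — short on R1 and R3
  P8 still needs (5, 7, 5) but only (3, 2, 3) is free — short on R1, R3 and R4
  P0 still needs (6, 7, 5) but only (3, 2, 3) is free — short on R1, R3 and R4
  P6 still needs (1, 3, 2) but only (3, 2, 3) is free — short on R3
  P7 still needs (1, 4, 2) but only (3, 2, 3) is free — short on R3
Had the request been granted, P2, P8, P0, P6 and P7 could never finish.


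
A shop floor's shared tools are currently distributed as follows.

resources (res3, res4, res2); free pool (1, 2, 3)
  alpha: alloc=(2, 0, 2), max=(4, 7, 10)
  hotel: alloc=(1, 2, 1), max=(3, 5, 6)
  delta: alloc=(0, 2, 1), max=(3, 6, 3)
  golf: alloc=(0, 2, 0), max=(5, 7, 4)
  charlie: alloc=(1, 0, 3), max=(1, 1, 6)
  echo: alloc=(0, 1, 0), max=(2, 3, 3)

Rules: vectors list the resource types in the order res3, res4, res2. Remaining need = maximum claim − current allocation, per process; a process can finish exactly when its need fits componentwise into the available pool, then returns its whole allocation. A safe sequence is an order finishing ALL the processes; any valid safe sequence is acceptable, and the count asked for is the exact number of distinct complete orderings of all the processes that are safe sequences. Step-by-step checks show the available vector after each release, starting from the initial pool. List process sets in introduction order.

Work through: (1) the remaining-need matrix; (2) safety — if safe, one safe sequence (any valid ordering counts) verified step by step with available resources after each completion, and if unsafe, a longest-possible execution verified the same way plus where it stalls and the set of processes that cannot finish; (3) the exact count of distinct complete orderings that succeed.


(1) Outstanding need per process (order res3, res4, res2):
  alpha: (2, 7, 8)
  hotel: (2, 3, 5)
  delta: (3, 4, 2)
  golf: (5, 5, 4)
  charlie: (0, 1, 3)
  echo: (2, 2, 3)
(2) The state is SAFE; one workable sequence: charlie, echo, hotel, delta, alpha, golf.
Key observation: at charlie the run first touches a limit — (0, 1, 3) against (1, 2, 3), exact on a resource it actually requests.
Verifying each step:
  pool = (1, 2, 3)
  charlie: need (0, 1, 3) fits (1, 2, 3); releases (1, 0, 3), pool now (2, 2, 6)
  echo: need (2, 2, 3) fits (2, 2, 6); releases (0, 1, 0), pool now (2, 3, 6)
  hotel: need (2, 3, 5) fits (2, 3, 6); releases (1, 2, 1), pool now (3, 5, 7)
  delta: need (3, 4, 2) fits (3, 5, 7); releases (0, 2, 1), pool now (3, 7, 8)
  alpha: need (2, 7, 8) fits (3, 7, 8); releases (2, 0, 2), pool now (5, 7, 10)
  golf: need (5, 5, 4) fits (5, 7, 10); releases (0, 2, 0), pool now (5, 9, 10)
(3) The exact count: 1 of the possible complete orderings is a safe sequence.


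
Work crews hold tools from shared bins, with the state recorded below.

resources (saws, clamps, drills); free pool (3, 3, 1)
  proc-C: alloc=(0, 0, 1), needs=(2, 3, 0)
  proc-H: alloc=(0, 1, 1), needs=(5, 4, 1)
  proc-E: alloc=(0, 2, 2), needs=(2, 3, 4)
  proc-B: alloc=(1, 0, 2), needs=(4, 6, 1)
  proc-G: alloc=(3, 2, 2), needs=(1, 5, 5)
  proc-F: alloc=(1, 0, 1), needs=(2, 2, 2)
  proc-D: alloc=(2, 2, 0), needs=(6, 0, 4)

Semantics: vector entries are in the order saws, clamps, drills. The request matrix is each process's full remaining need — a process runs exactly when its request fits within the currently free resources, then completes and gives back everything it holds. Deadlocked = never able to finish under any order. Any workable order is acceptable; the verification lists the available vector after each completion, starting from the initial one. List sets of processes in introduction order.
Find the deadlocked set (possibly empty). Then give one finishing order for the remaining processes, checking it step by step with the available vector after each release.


The deadlocked set is proc-H, proc-E, proc-B, proc-G and proc-D.
Key observation: after proc-C, proc-F the pool peaks at (4, 3, 3), and each blocked process is short somewhere: proc-H on saws, clamps; proc-E on drills; proc-B on clamps; proc-G on clamps, drills; proc-D on saws, drills.
One completion order for the rest: proc-C, proc-F. Check, step by step:
  pool = (3, 3, 1)
  run proc-C (needs (2, 3, 0), free (3, 3, 1)); after release of (0, 0, 1) the pool is (3, 3, 2)
  run proc-F (needs (2, 2, 2), free (3, 3, 2)); after release of (1, 0, 1) the pool is (4, 3, 3)
None of the blocked processes ever fits:
  blocked: proc-H wants (5, 4, 1), pool (4, 3, 3) — not enough saws and clamps
  blocked: proc-E wants (2, 3, 4), pool (4, 3, 3) — not enough drills
  blocked: proc-B wants (4, 6, 1), pool (4, 3, 3) — not enough clamps
  blocked: proc-G wants (1, 5, 5), pool (4, 3, 3) — not enough clamps and drills
  blocked: proc-D wants (6, 0, 4), pool (4, 3, 3) — not enough saws and drills
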